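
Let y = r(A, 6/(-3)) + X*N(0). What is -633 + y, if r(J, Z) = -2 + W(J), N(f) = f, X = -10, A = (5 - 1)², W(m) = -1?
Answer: -636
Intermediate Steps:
A = 16 (A = 4² = 16)
r(J, Z) = -3 (r(J, Z) = -2 - 1 = -3)
y = -3 (y = -3 - 10*0 = -3 + 0 = -3)
-633 + y = -633 - 3 = -636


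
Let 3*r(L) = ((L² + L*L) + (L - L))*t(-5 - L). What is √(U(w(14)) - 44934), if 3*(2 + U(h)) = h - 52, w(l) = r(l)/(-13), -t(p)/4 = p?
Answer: 2*I*√17190329/39 ≈ 212.62*I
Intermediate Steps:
t(p) = -4*p
r(L) = 2*L²*(20 + 4*L)/3 (r(L) = (((L² + L*L) + (L - L))*(-4*(-5 - L)))/3 = (((L² + L²) + 0)*(20 + 4*L))/3 = ((2*L² + 0)*(20 + 4*L))/3 = ((2*L²)*(20 + 4*L))/3 = (2*L²*(20 + 4*L))/3 = 2*L²*(20 + 4*L)/3)
w(l) = -8*l²*(5 + l)/39 (w(l) = (8*l²*(5 + l)/3)/(-13) = (8*l²*(5 + l)/3)*(-1/13) = -8*l²*(5 + l)/39)
U(h) = -58/3 + h/3 (U(h) = -2 + (h - 52)/3 = -2 + (-52 + h)/3 = -2 + (-52/3 + h/3) = -58/3 + h/3)
√(U(w(14)) - 44934) = √((-58/3 + ((8/39)*14²*(-5 - 1*14))/3) - 44934) = √((-58/3 + ((8/39)*196*(-5 - 14))/3) - 44934) = √((-58/3 + ((8/39)*196*(-19))/3) - 44934) = √((-58/3 + (⅓)*(-29792/39)) - 44934) = √((-58/3 - 29792/117) - 44934) = √(-32054/117 - 44934) = √(-5289332/117) = 2*I*√17190329/39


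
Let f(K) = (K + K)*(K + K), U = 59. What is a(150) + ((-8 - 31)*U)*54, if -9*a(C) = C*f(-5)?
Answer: -377762/3 ≈ -1.2592e+5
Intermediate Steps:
f(K) = 4*K² (f(K) = (2*K)*(2*K) = 4*K²)
a(C) = -100*C/9 (a(C) = -C*4*(-5)²/9 = -C*4*25/9 = -C*100/9 = -100*C/9)
a(150) + ((-8 - 31)*U)*54 = -100/9*150 + ((-8 - 31)*59)*54 = -5000/3 - 39*59*54 = -5000/3 - 2301*54 = -5000/3 - 124254 = -377762/3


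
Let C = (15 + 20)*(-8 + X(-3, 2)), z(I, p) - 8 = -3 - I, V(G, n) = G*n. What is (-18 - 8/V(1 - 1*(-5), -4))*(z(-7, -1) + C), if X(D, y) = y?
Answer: 3498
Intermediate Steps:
z(I, p) = 5 - I (z(I, p) = 8 + (-3 - I) = 5 - I)
C = -210 (C = (15 + 20)*(-8 + 2) = 35*(-6) = -210)
(-18 - 8/V(1 - 1*(-5), -4))*(z(-7, -1) + C) = (-18 - 8*(-1/(4*(1 - 1*(-5)))))*((5 - 1*(-7)) - 210) = (-18 - 8*(-1/(4*(1 + 5))))*((5 + 7) - 210) = (-18 - 8/(6*(-4)))*(12 - 210) = (-18 - 8/(-24))*(-198) = (-18 - 8*(-1/24))*(-198) = (-18 + ⅓)*(-198) = -53/3*(-198) = 3498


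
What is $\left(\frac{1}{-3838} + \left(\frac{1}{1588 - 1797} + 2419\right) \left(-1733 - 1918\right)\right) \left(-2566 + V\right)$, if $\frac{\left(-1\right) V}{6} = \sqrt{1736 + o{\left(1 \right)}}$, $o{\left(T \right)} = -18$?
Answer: $\frac{478377950931733}{21109} + \frac{1118576658453 \sqrt{1718}}{21109} \approx 2.4859 \cdot 10^{10}$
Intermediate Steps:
$V = - 6 \sqrt{1718}$ ($V = - 6 \sqrt{1736 - 18} = - 6 \sqrt{1718} \approx -248.69$)
$\left(\frac{1}{-3838} + \left(\frac{1}{1588 - 1797} + 2419\right) \left(-1733 - 1918\right)\right) \left(-2566 + V\right) = \left(\frac{1}{-3838} + \left(\frac{1}{1588 - 1797} + 2419\right) \left(-1733 - 1918\right)\right) \left(-2566 - 6 \sqrt{1718}\right) = \left(- \frac{1}{3838} + \left(\frac{1}{-209} + 2419\right) \left(-3651\right)\right) \left(-2566 - 6 \sqrt{1718}\right) = \left(- \frac{1}{3838} + \left(- \frac{1}{209} + 2419\right) \left(-3651\right)\right) \left(-2566 - 6 \sqrt{1718}\right) = \left(- \frac{1}{3838} + \frac{505570}{209} \left(-3651\right)\right) \left(-2566 - 6 \sqrt{1718}\right) = \left(- \frac{1}{3838} - \frac{1845836070}{209}\right) \left(-2566 - 6 \sqrt{1718}\right) = - \frac{372858886151 \left(-2566 - 6 \sqrt{1718}\right)}{42218} = \frac{478377950931733}{21109} + \frac{1118576658453 \sqrt{1718}}{21109}$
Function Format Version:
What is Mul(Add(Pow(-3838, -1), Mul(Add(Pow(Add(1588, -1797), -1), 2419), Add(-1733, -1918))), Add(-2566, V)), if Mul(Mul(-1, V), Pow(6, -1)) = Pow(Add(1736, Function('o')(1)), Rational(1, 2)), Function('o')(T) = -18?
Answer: Add(Rational(478377950931733, 21109), Mul(Rational(1118576658453, 21109), Pow(1718, Rational(1, 2)))) ≈ 2.4859e+10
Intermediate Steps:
V = Mul(-6, Pow(1718, Rational(1, 2))) (V = Mul(-6, Pow(Add(1736, -18), Rational(1, 2))) = Mul(-6, Pow(1718, Rational(1, 2))) ≈ -248.69)
Mul(Add(Pow(-3838, -1), Mul(Add(Pow(Add(1588, -1797), -1), 2419), Add(-1733, -1918))), Add(-2566, V)) = Mul(Add(Pow(-3838, -1), Mul(Add(Pow(Add(1588, -1797), -1), 2419), Add(-1733, -1918))), Add(-2566, Mul(-6, Pow(1718, Rational(1, 2))))) = Mul(Add(Rational(-1, 3838), Mul(Add(Pow(-209, -1), 2419), -3651)), Add(-2566, Mul(-6, Pow(1718, Rational(1, 2))))) = Mul(Add(Rational(-1, 3838), Mul(Add(Rational(-1, 209), 2419), -3651)), Add(-2566, Mul(-6, Pow(1718, Rational(1, 2))))) = Mul(Add(Rational(-1, 3838), Mul(Rational(505570, 209), -3651)), Add(-2566, Mul(-6, Pow(1718, Rational(1, 2))))) = Mul(Add(Rational(-1, 3838), Rational(-1845836070, 209)), Add(-2566, Mul(-6, Pow(1718, Rational(1, 2))))) = Mul(Rational(-372858886151, 42218), Add(-2566, Mul(-6, Pow(1718, Rational(1, 2))))) = Add(Rational(478377950931733, 21109), Mul(Rational(1118576658453, 21109), Pow(1718, Rational(1, 2))))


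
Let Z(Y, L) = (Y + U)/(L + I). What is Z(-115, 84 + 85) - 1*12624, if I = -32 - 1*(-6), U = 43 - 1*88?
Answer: -1805392/143 ≈ -12625.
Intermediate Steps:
U = -45 (U = 43 - 88 = -45)
I = -26 (I = -32 + 6 = -26)
Z(Y, L) = (-45 + Y)/(-26 + L) (Z(Y, L) = (Y - 45)/(L - 26) = (-45 + Y)/(-26 + L))
Z(-115, 84 + 85) - 1*12624 = (-45 - 115)/(-26 + (84 + 85)) - 1*12624 = -160/(-26 + 169) - 12624 = -160/143 - 12624 = -1805392/143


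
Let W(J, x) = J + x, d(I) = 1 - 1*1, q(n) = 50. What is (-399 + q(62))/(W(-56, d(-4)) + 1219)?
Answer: -349/1163 ≈ -0.30009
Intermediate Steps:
d(I) = 0 (d(I) = 1 - 1 = 0)
(-399 + q(62))/(W(-56, d(-4)) + 1219) = (-399 + 50)/((-56 + 0) + 1219) = -349/(-56 + 1219) = -349/1163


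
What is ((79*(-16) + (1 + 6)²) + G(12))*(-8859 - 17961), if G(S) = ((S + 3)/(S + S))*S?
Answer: 32385150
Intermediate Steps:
G(S) = 3/2 + S/2 (G(S) = ((3 + S)/((2*S)))*S = ((3 + S)*(1/(2*S)))*S = ((3 + S)/(2*S))*S = 3/2 + S/2)
((79*(-16) + (1 + 6)²) + G(12))*(-8859 - 17961) = ((79*(-16) + (1 + 6)²) + (3/2 + (½)*12))*(-8859 - 17961) = ((-1264 + 7²) + (3/2 + 6))*(-26820) = ((-1264 + 49) + 15/2)*(-26820) = (-1215 + 15/2)*(-26820) = -2415/2*(-26820) = 32385150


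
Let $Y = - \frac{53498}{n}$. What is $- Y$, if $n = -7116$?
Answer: $- \frac{26749}{3558} \approx -7.518$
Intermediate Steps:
$Y = \frac{26749}{3558}$ ($Y = - \frac{53498}{-7116} = \left(-53498\right) \left(- \frac{1}{7116}\right) = \frac{26749}{3558} \approx 7.518$)
$- Y = \left(-1\right) \frac{26749}{3558} = - \frac{26749}{3558}$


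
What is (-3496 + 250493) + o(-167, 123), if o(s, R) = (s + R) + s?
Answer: 246786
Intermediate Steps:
o(s, R) = R + 2*s (o(s, R) = (R + s) + s = R + 2*s)
(-3496 + 250493) + o(-167, 123) = (-3496 + 250493) + (123 + 2*(-167)) = 246997 + (123 - 334) = 246997 - 211 = 246786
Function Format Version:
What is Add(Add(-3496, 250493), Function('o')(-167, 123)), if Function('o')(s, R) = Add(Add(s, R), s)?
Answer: 246786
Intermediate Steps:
Function('o')(s, R) = Add(R, Mul(2, s)) (Function('o')(s, R) = Add(Add(R, s), s) = Add(R, Mul(2, s)))
Add(Add(-3496, 250493), Function('o')(-167, 123)) = Add(Add(-3496, 250493), Add(123, Mul(2, -167))) = Add(246997, Add(123, -334)) = Add(246997, -211) = 246786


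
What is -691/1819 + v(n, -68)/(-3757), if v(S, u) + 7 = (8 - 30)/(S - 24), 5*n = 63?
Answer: -510212/1347879 ≈ -0.37853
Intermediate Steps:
n = 63/5 (n = (1/5)*63 = 63/5 ≈ 12.600)
v(S, u) = -7 - 22/(-24 + S) (v(S, u) = -7 + (8 - 30)/(S - 24) = -7 - 22/(-24 + S))
-691/1819 + v(n, -68)/(-3757) = -691/1819 + ((146 - 7*63/5)/(-24 + 63/5))/(-3757) = -691*1/1819 + ((146 - 441/5)/(-57/5))*(-1/3757) = -691/1819 - 5/57*289/5*(-1/3757) = -691/1819 - 289/57*(-1/3757) = -691/1819 + 1/741 = -510212/1347879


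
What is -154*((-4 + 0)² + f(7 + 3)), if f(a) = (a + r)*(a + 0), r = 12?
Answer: -36344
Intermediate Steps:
f(a) = a*(12 + a) (f(a) = (a + 12)*(a + 0) = (12 + a)*a = a*(12 + a))
-154*((-4 + 0)² + f(7 + 3)) = -154*((-4 + 0)² + (7 + 3)*(12 + (7 + 3))) = -154*((-4)² + 10*(12 + 10)) = -154*(16 + 10*22) = -154*(16 + 220) = -154*236 = -36344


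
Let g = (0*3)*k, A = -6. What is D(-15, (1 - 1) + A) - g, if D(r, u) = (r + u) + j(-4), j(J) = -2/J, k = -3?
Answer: -41/2 ≈ -20.500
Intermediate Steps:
D(r, u) = 1/2 + r + u (D(r, u) = (r + u) - 2/(-4) = (r + u) - 2*(-1/4) = (r + u) + 1/2 = 1/2 + r + u)
g = 0 (g = (0*3)*(-3) = 0*(-3) = 0)
D(-15, (1 - 1) + A) - g = (1/2 - 15 + ((1 - 1) - 6)) - 1*0 = (1/2 - 15 + (0 - 6)) + 0 = (1/2 - 15 - 6) + 0 = -41/2 + 0 = -41/2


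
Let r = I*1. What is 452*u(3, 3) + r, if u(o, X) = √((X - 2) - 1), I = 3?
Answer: 3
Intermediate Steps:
r = 3 (r = 3*1 = 3)
u(o, X) = √(-3 + X) (u(o, X) = √((-2 + X) - 1) = √(-3 + X))
452*u(3, 3) + r = 452*√(-3 + 3) + 3 = 452*√0 + 3 = 452*0 + 3 = 0 + 3 = 3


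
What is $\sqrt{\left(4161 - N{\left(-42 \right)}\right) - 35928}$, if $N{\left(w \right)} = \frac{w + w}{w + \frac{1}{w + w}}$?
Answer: $\frac{i \sqrt{395646067671}}{3529} \approx 178.24 i$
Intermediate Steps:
$N{\left(w \right)} = \frac{2 w}{w + \frac{1}{2 w}}$
$\sqrt{\left(4161 - N{\left(-42 \right)}\right) - 35928} = \sqrt{\left(4161 - \frac{4 \left(-42\right)^{2}}{1 + 2 \left(-42\right)^{2}}\right) - 35928} = \sqrt{\left(4161 - 4 \cdot 1764 \frac{1}{1 + 2 \cdot 1764}\right) - 35928} = \sqrt{\left(4161 - 4 \cdot 1764 \frac{1}{1 + 3528}\right) - 35928} = \sqrt{\left(4161 - 4 \cdot 1764 \cdot \frac{1}{3529}\right) - 35928} = \sqrt{\left(4161 - \frac{7056}{3529}\right) - 35928} = \sqrt{\frac{14677113}{3529} - 35928} = \sqrt{- \frac{112112799}{3529}} = \frac{i \sqrt{395646067671}}{3529}$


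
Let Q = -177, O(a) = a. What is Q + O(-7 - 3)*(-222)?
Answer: 2043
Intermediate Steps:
Q + O(-7 - 3)*(-222) = -177 + (-7 - 3)*(-222) = -177 - 10*(-222) = -177 + 2220 = 2043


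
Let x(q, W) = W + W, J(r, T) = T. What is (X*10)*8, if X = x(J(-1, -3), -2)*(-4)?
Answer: 1280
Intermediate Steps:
x(q, W) = 2*W
X = 16 (X = (2*(-2))*(-4) = -4*(-4) = 16)
(X*10)*8 = (16*10)*8 = 160*8 = 1280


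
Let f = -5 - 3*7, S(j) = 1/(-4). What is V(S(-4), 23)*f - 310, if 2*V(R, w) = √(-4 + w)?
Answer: -310 - 13*√19 ≈ -366.67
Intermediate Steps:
S(j) = -¼
f = -26 (f = -5 - 21 = -26)
V(R, w) = √(-4 + w)/2
V(S(-4), 23)*f - 310 = (√(-4 + 23)/2)*(-26) - 310 = (√19/2)*(-26) - 310 = -13*√19 - 310 = -310 - 13*√19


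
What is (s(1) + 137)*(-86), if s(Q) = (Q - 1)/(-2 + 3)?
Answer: -11782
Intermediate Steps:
s(Q) = -1 + Q (s(Q) = (-1 + Q)/1 = (-1 + Q)*1 = -1 + Q)
(s(1) + 137)*(-86) = ((-1 + 1) + 137)*(-86) = (0 + 137)*(-86) = 137*(-86) = -11782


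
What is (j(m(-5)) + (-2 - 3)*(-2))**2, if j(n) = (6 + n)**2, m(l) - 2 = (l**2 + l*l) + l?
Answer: 7946761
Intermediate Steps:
m(l) = 2 + l + 2*l**2 (m(l) = 2 + ((l**2 + l*l) + l) = 2 + ((l**2 + l**2) + l) = 2 + (2*l**2 + l) = 2 + (l + 2*l**2) = 2 + l + 2*l**2)
(j(m(-5)) + (-2 - 3)*(-2))**2 = ((6 + (2 - 5 + 2*(-5)**2))**2 + (-2 - 3)*(-2))**2 = ((6 + (2 - 5 + 2*25))**2 - 5*(-2))**2 = ((6 + (2 - 5 + 50))**2 + 10)**2 = ((6 + 47)**2 + 10)**2 = (53**2 + 10)**2 = (2809 + 10)**2 = 2819**2 = 7946761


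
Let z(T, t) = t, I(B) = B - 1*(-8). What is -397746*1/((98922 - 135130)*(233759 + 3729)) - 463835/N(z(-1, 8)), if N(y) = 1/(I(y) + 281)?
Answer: -592292422935155367/4299482752 ≈ -1.3776e+8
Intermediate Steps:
I(B) = 8 + B (I(B) = B + 8 = 8 + B)
N(y) = 1/(289 + y) (N(y) = 1/((8 + y) + 281) = 1/(289 + y))
-397746*1/((98922 - 135130)*(233759 + 3729)) - 463835/N(z(-1, 8)) = -397746*1/((98922 - 135130)*(233759 + 3729)) - 463835/(1/(289 + 8)) = -397746/(237488*(-36208)) - 463835/(1/297) = -397746/(-8598965504) - 463835/1/297 = -397746*(-1/8598965504) - 463835*297 = 198873/4299482752 - 137758995 = -592292422935155367/4299482752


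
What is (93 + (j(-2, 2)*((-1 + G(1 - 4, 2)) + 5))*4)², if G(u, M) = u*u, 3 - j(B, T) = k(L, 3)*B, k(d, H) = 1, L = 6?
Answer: 124609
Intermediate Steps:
j(B, T) = 3 - B
G(u, M) = u²
(93 + (j(-2, 2)*((-1 + G(1 - 4, 2)) + 5))*4)² = (93 + ((3 - 1*(-2))*((-1 + (1 - 4)²) + 5))*4)² = (93 + ((3 + 2)*((-1 + (-3)²) + 5))*4)² = (93 + (5*((-1 + 9) + 5))*4)² = (93 + (5*(8 + 5))*4)² = (93 + (5*13)*4)² = (93 + 65*4)² = (93 + 260)² = 353² = 124609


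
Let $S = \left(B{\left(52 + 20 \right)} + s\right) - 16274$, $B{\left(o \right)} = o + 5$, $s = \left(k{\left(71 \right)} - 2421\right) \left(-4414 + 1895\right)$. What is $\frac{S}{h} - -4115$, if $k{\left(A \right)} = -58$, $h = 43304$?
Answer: $\frac{46106091}{10826} \approx 4258.8$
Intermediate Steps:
$s = 6244601$ ($s = \left(-58 - 2421\right) \left(-4414 + 1895\right) = \left(-2479\right) \left(-2519\right) = 6244601$)
$B{\left(o \right)} = 5 + o$
$S = 6228404$ ($S = \left(\left(5 + \left(52 + 20\right)\right) + 6244601\right) - 16274 = \left(\left(5 + 72\right) + 6244601\right) - 16274 = \left(77 + 6244601\right) - 16274 = 6244678 - 16274 = 6228404$)
$\frac{S}{h} - -4115 = \frac{6228404}{43304} - -4115 = 6228404 \cdot \frac{1}{43304} + 4115 = \frac{1557101}{10826} + 4115 = \frac{46106091}{10826}$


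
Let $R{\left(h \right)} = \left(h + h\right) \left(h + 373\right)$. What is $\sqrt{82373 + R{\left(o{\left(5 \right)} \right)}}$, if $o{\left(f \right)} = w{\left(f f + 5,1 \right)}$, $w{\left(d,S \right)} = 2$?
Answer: $\sqrt{83873} \approx 289.61$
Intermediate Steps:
$o{\left(f \right)} = 2$
$R{\left(h \right)} = 2 h \left(373 + h\right)$
$\sqrt{82373 + R{\left(o{\left(5 \right)} \right)}} = \sqrt{82373 + 2 \cdot 2 \left(373 + 2\right)} = \sqrt{82373 + 2 \cdot 2 \cdot 375} = \sqrt{82373 + 1500} = \sqrt{83873}$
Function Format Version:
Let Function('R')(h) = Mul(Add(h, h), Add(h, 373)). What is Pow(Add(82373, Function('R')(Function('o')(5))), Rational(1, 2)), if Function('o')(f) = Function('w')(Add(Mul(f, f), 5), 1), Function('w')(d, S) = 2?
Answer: Pow(83873, Rational(1, 2)) ≈ 289.61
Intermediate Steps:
Function('o')(f) = 2
Function('R')(h) = Mul(2, h, Add(373, h)) (Function('R')(h) = Mul(Mul(2, h), Add(373, h)) = Mul(2, h, Add(373, h)))
Pow(Add(82373, Function('R')(Function('o')(5))), Rational(1, 2)) = Pow(Add(82373, Mul(2, 2, Add(373, 2))), Rational(1, 2)) = Pow(Add(82373, Mul(2, 2, 375)), Rational(1, 2)) = Pow(Add(82373, 1500), Rational(1, 2)) = Pow(83873, Rational(1, 2))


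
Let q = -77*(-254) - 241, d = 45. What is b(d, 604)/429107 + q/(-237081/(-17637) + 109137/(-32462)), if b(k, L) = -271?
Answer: 1581917642171076241/825498045990457 ≈ 1916.3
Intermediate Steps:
q = 19317 (q = 19558 - 241 = 19317)
b(d, 604)/429107 + q/(-237081/(-17637) + 109137/(-32462)) = -271/429107 + 19317/(-237081/(-17637) + 109137/(-32462)) = -271*1/429107 + 19317/(-237081*(-1/17637) + 109137*(-1/32462)) = -271/429107 + 19317/(79027/5879 - 109137/32462) = -271/429107 + 19317/(1923758051/190844098) = -271/429107 + 19317*(190844098/1923758051) = -271/429107 + 3686535441066/1923758051 = 1581917642171076241/825498045990457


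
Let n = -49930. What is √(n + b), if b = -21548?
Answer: 57*I*√22 ≈ 267.35*I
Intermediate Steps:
√(n + b) = √(-49930 - 21548) = √(-71478) = 57*I*√22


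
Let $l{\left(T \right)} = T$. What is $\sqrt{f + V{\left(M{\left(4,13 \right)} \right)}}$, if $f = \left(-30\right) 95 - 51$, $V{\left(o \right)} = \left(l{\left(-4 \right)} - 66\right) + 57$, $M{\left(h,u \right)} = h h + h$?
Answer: $i \sqrt{2914} \approx 53.982 i$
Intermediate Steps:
$M{\left(h,u \right)} = h + h^{2}$ ($M{\left(h,u \right)} = h^{2} + h = h + h^{2}$)
$V{\left(o \right)} = -13$ ($V{\left(o \right)} = \left(-4 - 66\right) + 57 = -70 + 57 = -13$)
$f = -2901$ ($f = -2850 - 51 = -2901$)
$\sqrt{f + V{\left(M{\left(4,13 \right)} \right)}} = \sqrt{-2901 - 13} = \sqrt{-2914} = i \sqrt{2914}$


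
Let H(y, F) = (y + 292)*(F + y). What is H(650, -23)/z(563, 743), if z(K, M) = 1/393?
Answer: 232119162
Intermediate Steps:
z(K, M) = 1/393
H(y, F) = (292 + y)*(F + y)
H(650, -23)/z(563, 743) = (650² + 292*(-23) + 292*650 - 23*650)/(1/393) = (422500 - 6716 + 189800 - 14950)*393 = 590634*393 = 232119162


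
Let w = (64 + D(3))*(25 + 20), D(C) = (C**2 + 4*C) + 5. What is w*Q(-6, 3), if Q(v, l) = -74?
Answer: -299700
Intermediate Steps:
D(C) = 5 + C**2 + 4*C
w = 4050 (w = (64 + (5 + 3**2 + 4*3))*(25 + 20) = (64 + (5 + 9 + 12))*45 = (64 + 26)*45 = 90*45 = 4050)
w*Q(-6, 3) = 4050*(-74) = -299700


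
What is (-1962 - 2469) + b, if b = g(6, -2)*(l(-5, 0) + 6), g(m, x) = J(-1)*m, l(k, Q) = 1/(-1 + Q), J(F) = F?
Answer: -4461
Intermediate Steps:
g(m, x) = -m
b = -30 (b = (-1*6)*(1/(-1 + 0) + 6) = -6*(1/(-1) + 6) = -6*(-1 + 6) = -6*5 = -30)
(-1962 - 2469) + b = (-1962 - 2469) - 30 = -4431 - 30 = -4461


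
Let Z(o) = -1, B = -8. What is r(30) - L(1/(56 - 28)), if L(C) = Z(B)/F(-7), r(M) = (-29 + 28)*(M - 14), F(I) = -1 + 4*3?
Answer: -175/11 ≈ -15.909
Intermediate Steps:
F(I) = 11 (F(I) = -1 + 12 = 11)
r(M) = 14 - M (r(M) = -(-14 + M) = 14 - M)
L(C) = -1/11
r(30) - L(1/(56 - 28)) = (14 - 1*30) - 1*(-1/11) = (14 - 30) + 1/11 = -16 + 1/11 = -175/11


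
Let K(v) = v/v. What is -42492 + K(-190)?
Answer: -42491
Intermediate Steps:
K(v) = 1
-42492 + K(-190) = -42492 + 1 = -42491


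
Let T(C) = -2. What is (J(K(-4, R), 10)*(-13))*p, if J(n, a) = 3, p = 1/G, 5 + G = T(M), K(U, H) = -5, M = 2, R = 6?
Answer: 39/7 ≈ 5.5714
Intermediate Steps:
G = -7 (G = -5 - 2 = -7)
p = -1/7 (p = 1/(-7) = -1/7 ≈ -0.14286)
(J(K(-4, R), 10)*(-13))*p = (3*(-13))*(-1/7) = -39*(-1/7) = 39/7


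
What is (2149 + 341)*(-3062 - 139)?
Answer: -7970490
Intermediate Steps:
(2149 + 341)*(-3062 - 139) = 2490*(-3201) = -7970490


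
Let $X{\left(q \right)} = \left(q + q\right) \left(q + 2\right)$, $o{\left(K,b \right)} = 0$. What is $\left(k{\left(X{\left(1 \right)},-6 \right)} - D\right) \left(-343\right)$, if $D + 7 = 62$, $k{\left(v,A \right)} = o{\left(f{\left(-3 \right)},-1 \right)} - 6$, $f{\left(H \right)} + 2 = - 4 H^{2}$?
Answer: $20923$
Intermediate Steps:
$f{\left(H \right)} = -2 - 4 H^{2}$
$X{\left(q \right)} = 2 q \left(2 + q\right)$
$k{\left(v,A \right)} = -6$ ($k{\left(v,A \right)} = 0 - 6 = -6$)
$D = 55$ ($D = -7 + 62 = 55$)
$\left(k{\left(X{\left(1 \right)},-6 \right)} - D\right) \left(-343\right) = \left(-6 - 55\right) \left(-343\right) = \left(-61\right) \left(-343\right) = 20923$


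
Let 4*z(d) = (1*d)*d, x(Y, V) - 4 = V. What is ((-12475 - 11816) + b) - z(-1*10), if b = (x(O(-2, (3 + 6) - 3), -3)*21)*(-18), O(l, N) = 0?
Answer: -24694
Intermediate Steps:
x(Y, V) = 4 + V
z(d) = d²/4 (z(d) = ((1*d)*d)/4 = (d*d)/4 = d²/4)
b = -378 (b = ((4 - 3)*21)*(-18) = (1*21)*(-18) = 21*(-18) = -378)
((-12475 - 11816) + b) - z(-1*10) = ((-12475 - 11816) - 378) - (-1*10)²/4 = (-24291 - 378) - (-10)²/4 = -24669 - 100/4 = -24669 - 1*25 = -24669 - 25 = -24694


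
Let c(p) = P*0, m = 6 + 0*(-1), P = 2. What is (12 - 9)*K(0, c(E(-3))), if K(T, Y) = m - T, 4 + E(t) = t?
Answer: 18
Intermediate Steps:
m = 6 (m = 6 + 0 = 6)
E(t) = -4 + t
c(p) = 0 (c(p) = 2*0 = 0)
K(T, Y) = 6 - T
(12 - 9)*K(0, c(E(-3))) = (12 - 9)*(6 - 1*0) = 3*(6 + 0) = 3*6 = 18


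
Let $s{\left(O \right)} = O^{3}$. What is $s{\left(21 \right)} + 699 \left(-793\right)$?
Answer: $-545046$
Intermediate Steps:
$s{\left(21 \right)} + 699 \left(-793\right) = 21^{3} + 699 \left(-793\right) = 9261 - 554307 = -545046$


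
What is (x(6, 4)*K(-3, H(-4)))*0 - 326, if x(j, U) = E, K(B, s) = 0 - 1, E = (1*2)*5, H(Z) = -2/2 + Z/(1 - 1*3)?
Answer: -326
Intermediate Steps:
H(Z) = -1 - Z/2 (H(Z) = -2*½ + Z/(1 - 3) = -1 + Z/(-2) = -1 + Z*(-½) = -1 - Z/2)
E = 10 (E = 2*5 = 10)
K(B, s) = -1
x(j, U) = 10
(x(6, 4)*K(-3, H(-4)))*0 - 326 = (10*(-1))*0 - 326 = -10*0 - 326 = 0 - 326 = -326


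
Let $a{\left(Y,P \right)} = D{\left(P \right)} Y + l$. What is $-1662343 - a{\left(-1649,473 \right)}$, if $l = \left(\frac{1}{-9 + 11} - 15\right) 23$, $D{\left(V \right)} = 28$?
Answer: $- \frac{3231675}{2} \approx -1.6158 \cdot 10^{6}$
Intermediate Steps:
$l = - \frac{667}{2}$ ($l = \left(\frac{1}{2} - 15\right) 23 = \left(- \frac{29}{2}\right) 23 = - \frac{667}{2} \approx -333.5$)
$a{\left(Y,P \right)} = - \frac{667}{2} + 28 Y$ ($a{\left(Y,P \right)} = 28 Y - \frac{667}{2} = - \frac{667}{2} + 28 Y$)
$-1662343 - a{\left(-1649,473 \right)} = -1662343 - \left(- \frac{667}{2} + 28 \left(-1649\right)\right) = -1662343 - \left(- \frac{667}{2} - 46172\right) = -1662343 - - \frac{93011}{2} = -1662343 + \frac{93011}{2} = - \frac{3231675}{2}$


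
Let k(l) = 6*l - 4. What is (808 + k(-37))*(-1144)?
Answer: -665808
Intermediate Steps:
k(l) = -4 + 6*l
(808 + k(-37))*(-1144) = (808 + (-4 + 6*(-37)))*(-1144) = (808 + (-4 - 222))*(-1144) = (808 - 226)*(-1144) = 582*(-1144) = -665808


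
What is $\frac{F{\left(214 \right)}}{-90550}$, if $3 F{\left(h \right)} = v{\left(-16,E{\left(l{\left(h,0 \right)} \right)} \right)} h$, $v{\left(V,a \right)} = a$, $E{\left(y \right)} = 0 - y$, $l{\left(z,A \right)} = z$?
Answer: $\frac{22898}{135825} \approx 0.16858$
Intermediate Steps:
$E{\left(y \right)} = - y$
$F{\left(h \right)} = - \frac{h^{2}}{3}$ ($F{\left(h \right)} = \frac{- h h}{3} = \frac{\left(-1\right) h^{2}}{3} = - \frac{h^{2}}{3}$)
$\frac{F{\left(214 \right)}}{-90550} = \frac{\left(- \frac{1}{3}\right) 214^{2}}{-90550} = \left(- \frac{1}{3}\right) 45796 \left(- \frac{1}{90550}\right) = \left(- \frac{45796}{3}\right) \left(- \frac{1}{90550}\right) = \frac{22898}{135825}$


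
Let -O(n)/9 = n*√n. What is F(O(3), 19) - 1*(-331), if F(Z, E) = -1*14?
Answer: 317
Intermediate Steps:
O(n) = -9*n^(3/2) (O(n) = -9*n*√n = -9*n^(3/2))
F(Z, E) = -14
F(O(3), 19) - 1*(-331) = -14 - 1*(-331) = -14 + 331 = 317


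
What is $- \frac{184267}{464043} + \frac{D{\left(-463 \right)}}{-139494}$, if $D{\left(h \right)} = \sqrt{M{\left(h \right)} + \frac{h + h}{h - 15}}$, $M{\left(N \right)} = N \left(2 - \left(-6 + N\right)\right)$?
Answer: $- \frac{184267}{464043} - \frac{i \sqrt{3114109294}}{16669533} \approx -0.39709 - 0.0033477 i$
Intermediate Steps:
$M{\left(N \right)} = N \left(8 - N\right)$
$D{\left(h \right)} = \sqrt{h \left(8 - h\right) + \frac{2 h}{-15 + h}}$ ($D{\left(h \right)} = \sqrt{h \left(8 - h\right) + \frac{h + h}{h - 15}} = \sqrt{h \left(8 - h\right) + \frac{2 h}{-15 + h}}$)
$- \frac{184267}{464043} + \frac{D{\left(-463 \right)}}{-139494} = - \frac{184267}{464043} + \frac{\sqrt{- \frac{463 \left(2 - \left(-15 - 463\right) \left(-8 - 463\right)\right)}{-15 - 463}}}{-139494} = \left(-184267\right) \frac{1}{464043} + \sqrt{- \frac{463 \left(2 - \left(-478\right) \left(-471\right)\right)}{-478}} \left(- \frac{1}{139494}\right) = - \frac{184267}{464043} + \sqrt{\left(-463\right) \left(- \frac{1}{478}\right) \left(2 - 225138\right)} \left(- \frac{1}{139494}\right) = - \frac{184267}{464043} + \sqrt{\left(-463\right) \left(- \frac{1}{478}\right) \left(-225136\right)} \left(- \frac{1}{139494}\right) = - \frac{184267}{464043} + \sqrt{- \frac{52118984}{239}} \left(- \frac{1}{139494}\right) = - \frac{184267}{464043} + \frac{2 i \sqrt{3114109294}}{239} \left(- \frac{1}{139494}\right) = - \frac{184267}{464043} - \frac{i \sqrt{3114109294}}{16669533}$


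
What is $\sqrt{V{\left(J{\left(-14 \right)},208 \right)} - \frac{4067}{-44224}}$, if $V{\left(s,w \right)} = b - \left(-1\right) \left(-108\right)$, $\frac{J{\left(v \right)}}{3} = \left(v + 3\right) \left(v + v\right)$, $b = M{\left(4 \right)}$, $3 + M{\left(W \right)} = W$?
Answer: $\frac{i \sqrt{3266979591}}{5528} \approx 10.34 i$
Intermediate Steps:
$M{\left(W \right)} = -3 + W$
$b = 1$ ($b = -3 + 4 = 1$)
$J{\left(v \right)} = 6 v \left(3 + v\right)$ ($J{\left(v \right)} = 3 \left(v + 3\right) \left(v + v\right) = 3 \left(3 + v\right) 2 v = 3 \cdot 2 v \left(3 + v\right) = 6 v \left(3 + v\right)$)
$V{\left(s,w \right)} = -107$ ($V{\left(s,w \right)} = 1 - \left(-1\right) \left(-108\right) = 1 - 108 = -107$)
$\sqrt{V{\left(J{\left(-14 \right)},208 \right)} - \frac{4067}{-44224}} = \sqrt{-107 - \frac{4067}{-44224}} = \sqrt{-107 - - \frac{4067}{44224}} = \sqrt{-107 + \frac{4067}{44224}} = \sqrt{- \frac{4727901}{44224}} = \frac{i \sqrt{3266979591}}{5528}$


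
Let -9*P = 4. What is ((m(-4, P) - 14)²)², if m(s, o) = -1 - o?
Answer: 294499921/6561 ≈ 44886.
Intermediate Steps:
P = -4/9 (P = -⅑*4 = -4/9 ≈ -0.44444)
((m(-4, P) - 14)²)² = (((-1 - 1*(-4/9)) - 14)²)² = (((-1 + 4/9) - 14)²)² = ((-5/9 - 14)²)² = ((-131/9)²)² = (17161/81)² = 294499921/6561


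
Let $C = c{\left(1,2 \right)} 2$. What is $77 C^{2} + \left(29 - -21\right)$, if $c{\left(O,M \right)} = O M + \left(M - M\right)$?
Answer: $1282$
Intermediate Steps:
$c{\left(O,M \right)} = M O$ ($c{\left(O,M \right)} = M O + 0 = M O$)
$C = 4$ ($C = 2 \cdot 1 \cdot 2 = 2 \cdot 2 = 4$)
$77 C^{2} + \left(29 - -21\right) = 77 \cdot 4^{2} + \left(29 - -21\right) = 77 \cdot 16 + \left(29 + 21\right) = 1232 + 50 = 1282$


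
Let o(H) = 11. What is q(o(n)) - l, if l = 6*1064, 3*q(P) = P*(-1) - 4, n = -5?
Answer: -6389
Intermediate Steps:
q(P) = -4/3 - P/3 (q(P) = (P*(-1) - 4)/3 = (-P - 4)/3 = (-4 - P)/3 = -4/3 - P/3)
l = 6384
q(o(n)) - l = (-4/3 - ⅓*11) - 1*6384 = (-4/3 - 11/3) - 6384 = -5 - 6384 = -6389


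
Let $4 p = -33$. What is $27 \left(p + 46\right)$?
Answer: $\frac{4077}{4} \approx 1019.3$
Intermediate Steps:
$p = - \frac{33}{4}$ ($p = \frac{1}{4} \left(-33\right) = - \frac{33}{4} \approx -8.25$)
$27 \left(p + 46\right) = 27 \left(- \frac{33}{4} + 46\right) = 27 \cdot \frac{151}{4} = \frac{4077}{4}$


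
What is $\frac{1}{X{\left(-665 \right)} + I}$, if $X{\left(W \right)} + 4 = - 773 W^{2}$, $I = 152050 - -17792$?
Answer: $- \frac{1}{341670087} \approx -2.9268 \cdot 10^{-9}$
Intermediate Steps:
$I = 169842$ ($I = 152050 + 17792 = 169842$)
$X{\left(W \right)} = -4 - 773 W^{2}$
$\frac{1}{X{\left(-665 \right)} + I} = \frac{1}{\left(-4 - 773 \left(-665\right)^{2}\right) + 169842} = \frac{1}{\left(-4 - 341839925\right) + 169842} = \frac{1}{-341839929 + 169842} = \frac{1}{-341670087} = - \frac{1}{341670087}$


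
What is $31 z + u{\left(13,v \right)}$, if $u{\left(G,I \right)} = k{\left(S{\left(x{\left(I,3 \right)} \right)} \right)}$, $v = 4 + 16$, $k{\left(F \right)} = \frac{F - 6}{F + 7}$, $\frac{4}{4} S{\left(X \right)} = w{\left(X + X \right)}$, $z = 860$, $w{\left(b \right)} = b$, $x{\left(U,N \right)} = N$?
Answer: $26660$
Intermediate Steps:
$S{\left(X \right)} = 2 X$ ($S{\left(X \right)} = X + X = 2 X$)
$k{\left(F \right)} = \frac{-6 + F}{7 + F}$
$v = 20$
$u{\left(G,I \right)} = 0$ ($u{\left(G,I \right)} = \frac{-6 + 2 \cdot 3}{7 + 2 \cdot 3} = \frac{-6 + 6}{7 + 6} = \frac{1}{13} \cdot 0 = 0$)
$31 z + u{\left(13,v \right)} = 31 \cdot 860 + 0 = 26660 + 0 = 26660$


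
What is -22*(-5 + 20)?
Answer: -330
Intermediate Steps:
-22*(-5 + 20) = -22*15 = -330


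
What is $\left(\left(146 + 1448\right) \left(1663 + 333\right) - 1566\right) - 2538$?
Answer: $3177520$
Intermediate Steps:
$\left(\left(146 + 1448\right) \left(1663 + 333\right) - 1566\right) - 2538 = \left(1594 \cdot 1996 - 1566\right) - 2538 = \left(3181624 - 1566\right) - 2538 = 3180058 - 2538 = 3177520$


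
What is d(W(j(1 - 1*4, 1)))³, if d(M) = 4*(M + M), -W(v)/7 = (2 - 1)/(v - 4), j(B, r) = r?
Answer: 175616/27 ≈ 6504.3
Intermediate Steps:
W(v) = -7/(-4 + v) (W(v) = -7*(2 - 1)/(v - 4) = -7/(-4 + v))
d(M) = 8*M (d(M) = 4*(2*M) = 8*M)
d(W(j(1 - 1*4, 1)))³ = (8*(-7/(-4 + 1)))³ = (8*(-7/(-3)))³ = (8*(-7*(-⅓)))³ = (8*(7/3))³ = (56/3)³ = 175616/27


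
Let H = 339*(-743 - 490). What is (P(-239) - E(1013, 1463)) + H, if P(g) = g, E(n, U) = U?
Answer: -419689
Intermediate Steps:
H = -417987 (H = 339*(-1233) = -417987)
(P(-239) - E(1013, 1463)) + H = (-239 - 1*1463) - 417987 = (-239 - 1463) - 417987 = -1702 - 417987 = -419689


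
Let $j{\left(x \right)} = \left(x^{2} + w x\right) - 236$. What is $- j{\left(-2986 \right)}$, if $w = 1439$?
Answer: $-4619106$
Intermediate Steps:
$j{\left(x \right)} = -236 + x^{2} + 1439 x$ ($j{\left(x \right)} = \left(x^{2} + 1439 x\right) - 236 = -236 + x^{2} + 1439 x$)
$- j{\left(-2986 \right)} = - (-236 + \left(-2986\right)^{2} + 1439 \left(-2986\right)) = - (-236 + 8916196 - 4296854) = \left(-1\right) 4619106 = -4619106$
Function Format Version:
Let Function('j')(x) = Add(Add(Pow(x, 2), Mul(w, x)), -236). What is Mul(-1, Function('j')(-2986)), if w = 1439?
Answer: -4619106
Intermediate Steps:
Function('j')(x) = Add(-236, Pow(x, 2), Mul(1439, x)) (Function('j')(x) = Add(Add(Pow(x, 2), Mul(1439, x)), -236) = Add(-236, Pow(x, 2), Mul(1439, x)))
Mul(-1, Function('j')(-2986)) = Mul(-1, Add(-236, Pow(-2986, 2), Mul(1439, -2986))) = Mul(-1, Add(-236, 8916196, -4296854)) = Mul(-1, 4619106) = -4619106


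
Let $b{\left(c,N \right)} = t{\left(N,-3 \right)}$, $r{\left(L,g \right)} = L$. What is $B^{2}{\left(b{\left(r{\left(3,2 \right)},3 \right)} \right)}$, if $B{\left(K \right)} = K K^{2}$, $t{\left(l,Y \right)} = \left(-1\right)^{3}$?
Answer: $1$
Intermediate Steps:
$t{\left(l,Y \right)} = -1$
$b{\left(c,N \right)} = -1$
$B{\left(K \right)} = K^{3}$
$B^{2}{\left(b{\left(r{\left(3,2 \right)},3 \right)} \right)} = \left(\left(-1\right)^{3}\right)^{2} = \left(-1\right)^{2} = 1$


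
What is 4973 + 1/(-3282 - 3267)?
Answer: 32568176/6549 ≈ 4973.0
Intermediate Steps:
4973 + 1/(-3282 - 3267) = 4973 + 1/(-6549) = 4973 - 1/6549 = 32568176/6549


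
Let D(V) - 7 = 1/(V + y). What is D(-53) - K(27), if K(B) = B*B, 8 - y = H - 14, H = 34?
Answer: -46931/65 ≈ -722.02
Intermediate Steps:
y = -12 (y = 8 - (34 - 14) = 8 - 1*20 = 8 - 20 = -12)
K(B) = B**2
D(V) = 7 + 1/(-12 + V) (D(V) = 7 + 1/(V - 12) = 7 + 1/(-12 + V))
D(-53) - K(27) = (-83 + 7*(-53))/(-12 - 53) - 1*27**2 = (-83 - 371)/(-65) - 1*729 = -1/65*(-454) - 729 = 454/65 - 729 = -46931/65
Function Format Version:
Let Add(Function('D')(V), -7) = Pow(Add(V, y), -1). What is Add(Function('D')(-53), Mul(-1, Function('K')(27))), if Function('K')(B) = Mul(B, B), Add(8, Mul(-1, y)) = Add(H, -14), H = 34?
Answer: Rational(-46931, 65) ≈ -722.02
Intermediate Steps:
y = -12 (y = Add(8, Mul(-1, Add(34, -14))) = Add(8, Mul(-1, 20)) = Add(8, -20) = -12)
Function('K')(B) = Pow(B, 2)
Function('D')(V) = Add(7, Pow(Add(-12, V), -1)) (Function('D')(V) = Add(7, Pow(Add(V, -12), -1)) = Add(7, Pow(Add(-12, V), -1)))
Add(Function('D')(-53), Mul(-1, Function('K')(27))) = Add(Mul(Pow(Add(-12, -53), -1), Add(-83, Mul(7, -53))), Mul(-1, Pow(27, 2))) = Add(Mul(Pow(-65, -1), Add(-83, -371)), Mul(-1, 729)) = Add(Mul(Rational(-1, 65), -454), -729) = Add(Rational(454, 65), -729) = Rational(-46931, 65)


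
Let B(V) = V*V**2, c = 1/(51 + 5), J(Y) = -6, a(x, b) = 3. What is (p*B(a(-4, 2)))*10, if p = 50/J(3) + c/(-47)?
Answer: -2961135/1316 ≈ -2250.1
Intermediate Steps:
c = 1/56 ≈ 0.017857
p = -65803/7896 (p = 50/(-6) + (1/56)/(-47) = 50*(-1/6) + (1/56)*(-1/47) = -25/3 - 1/2632 = -65803/7896 ≈ -8.3337)
B(V) = V**3
(p*B(a(-4, 2)))*10 = -65803/7896*3**3*10 = -65803/7896*27*10 = -592227/2632*10 = -2961135/1316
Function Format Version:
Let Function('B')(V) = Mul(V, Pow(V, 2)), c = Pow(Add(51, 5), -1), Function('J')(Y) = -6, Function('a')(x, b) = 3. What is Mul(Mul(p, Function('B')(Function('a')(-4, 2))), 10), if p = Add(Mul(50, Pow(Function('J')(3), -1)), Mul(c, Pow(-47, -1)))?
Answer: Rational(-2961135, 1316) ≈ -2250.1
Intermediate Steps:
c = Rational(1, 56) (c = Pow(56, -1) = Rational(1, 56) ≈ 0.017857)
p = Rational(-65803, 7896) (p = Add(Mul(50, Pow(-6, -1)), Mul(Rational(1, 56), Pow(-47, -1))) = Add(Mul(50, Rational(-1, 6)), Mul(Rational(1, 56), Rational(-1, 47))) = Add(Rational(-25, 3), Rational(-1, 2632)) = Rational(-65803, 7896) ≈ -8.3337)
Function('B')(V) = Pow(V, 3)
Mul(Mul(p, Function('B')(Function('a')(-4, 2))), 10) = Mul(Mul(Rational(-65803, 7896), Pow(3, 3)), 10) = Mul(Mul(Rational(-65803, 7896), 27), 10) = Mul(Rational(-592227, 2632), 10) = Rational(-2961135, 1316)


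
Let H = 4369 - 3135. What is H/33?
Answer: 1234/33 ≈ 37.394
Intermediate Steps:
H = 1234
H/33 = 1234/33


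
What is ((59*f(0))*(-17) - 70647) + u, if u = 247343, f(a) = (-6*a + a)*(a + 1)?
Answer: 176696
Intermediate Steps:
f(a) = -5*a*(1 + a) (f(a) = (-5*a)*(1 + a) = -5*a*(1 + a))
((59*f(0))*(-17) - 70647) + u = ((59*(-5*0*(1 + 0)))*(-17) - 70647) + 247343 = ((59*(-5*0*1))*(-17) - 70647) + 247343 = ((59*0)*(-17) - 70647) + 247343 = (0*(-17) - 70647) + 247343 = (0 - 70647) + 247343 = -70647 + 247343 = 176696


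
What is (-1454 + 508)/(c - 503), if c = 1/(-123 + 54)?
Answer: 32637/17354 ≈ 1.8807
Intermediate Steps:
c = -1/69 (c = 1/(-69) = -1/69 ≈ -0.014493)
(-1454 + 508)/(c - 503) = (-1454 + 508)/(-1/69 - 503) = -946/(-34708/69) = -69/34708*(-946) = 32637/17354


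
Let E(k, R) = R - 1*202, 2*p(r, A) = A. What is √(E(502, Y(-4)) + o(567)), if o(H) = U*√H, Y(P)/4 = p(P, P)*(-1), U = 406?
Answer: √(-194 + 3654*√7) ≈ 97.332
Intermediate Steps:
p(r, A) = A/2
Y(P) = -2*P (Y(P) = 4*((P/2)*(-1)) = 4*(-P/2) = -2*P)
E(k, R) = -202 + R (E(k, R) = R - 202 = -202 + R)
o(H) = 406*√H
√(E(502, Y(-4)) + o(567)) = √((-202 - 2*(-4)) + 406*√567) = √((-202 + 8) + 406*(9*√7)) = √(-194 + 3654*√7)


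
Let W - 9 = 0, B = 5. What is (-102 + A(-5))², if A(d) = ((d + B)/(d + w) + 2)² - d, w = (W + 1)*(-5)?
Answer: 8649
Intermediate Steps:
W = 9 (W = 9 + 0 = 9)
w = -50 (w = (9 + 1)*(-5) = 10*(-5) = -50)
A(d) = (2 + (5 + d)/(-50 + d))² - d (A(d) = ((d + 5)/(d - 50) + 2)² - d = ((5 + d)/(-50 + d) + 2)² - d = (2 + (5 + d)/(-50 + d))² - d)
(-102 + A(-5))² = (-102 + (-1*(-5) + (-95 + 3*(-5))²/(-50 - 5)²))² = (-102 + (5 + (-95 - 15)²/(-55)²))² = (-102 + (5 + (-110)²*(1/3025)))² = (-102 + (5 + 12100*(1/3025)))² = (-102 + (5 + 4))² = (-102 + 9)² = (-93)² = 8649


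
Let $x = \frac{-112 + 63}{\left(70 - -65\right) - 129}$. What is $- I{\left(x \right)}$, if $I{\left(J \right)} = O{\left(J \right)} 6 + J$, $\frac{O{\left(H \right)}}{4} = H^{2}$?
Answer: $- \frac{3185}{2} \approx -1592.5$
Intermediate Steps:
$O{\left(H \right)} = 4 H^{2}$
$x = - \frac{49}{6}$ ($x = - \frac{49}{\left(70 + 65\right) - 129} = - \frac{49}{135 - 129} = - \frac{49}{6} \approx -8.1667$)
$I{\left(J \right)} = J + 24 J^{2}$ ($I{\left(J \right)} = 4 J^{2} \cdot 6 + J = 24 J^{2} + J = J + 24 J^{2}$)
$- I{\left(x \right)} = - \frac{\left(-49\right) \left(1 + 24 \left(- \frac{49}{6}\right)\right)}{6} = - \frac{\left(-49\right) \left(1 - 196\right)}{6} = - \frac{\left(-49\right) \left(-195\right)}{6} = \left(-1\right) \frac{3185}{2} = - \frac{3185}{2}$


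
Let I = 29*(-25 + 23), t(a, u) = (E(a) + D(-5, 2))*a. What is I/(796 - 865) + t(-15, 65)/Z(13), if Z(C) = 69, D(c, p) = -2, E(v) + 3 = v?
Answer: 358/69 ≈ 5.1884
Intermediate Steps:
E(v) = -3 + v
t(a, u) = a*(-5 + a) (t(a, u) = ((-3 + a) - 2)*a = (-5 + a)*a = a*(-5 + a))
I = -58 (I = 29*(-2) = -58)
I/(796 - 865) + t(-15, 65)/Z(13) = -58/(796 - 865) - 15*(-5 - 15)/69 = -58/(-69) - 15*(-20)*(1/69) = -58*(-1/69) + 300*(1/69) = 58/69 + 100/23 = 358/69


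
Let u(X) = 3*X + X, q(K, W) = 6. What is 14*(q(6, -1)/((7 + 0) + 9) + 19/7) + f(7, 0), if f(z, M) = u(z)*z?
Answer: 957/4 ≈ 239.25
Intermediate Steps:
u(X) = 4*X
f(z, M) = 4*z² (f(z, M) = (4*z)*z = 4*z²)
14*(q(6, -1)/((7 + 0) + 9) + 19/7) + f(7, 0) = 14*(6/((7 + 0) + 9) + 19/7) + 4*7² = 14*(6/(7 + 9) + 19*(⅐)) + 4*49 = 14*(6/16 + 19/7) + 196 = 14*(6*(1/16) + 19/7) + 196 = 14*(3/8 + 19/7) + 196 = 14*(173/56) + 196 = 173/4 + 196 = 957/4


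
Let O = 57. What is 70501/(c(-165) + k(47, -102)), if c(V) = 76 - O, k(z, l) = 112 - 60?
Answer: 70501/71 ≈ 992.97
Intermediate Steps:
k(z, l) = 52
c(V) = 19 (c(V) = 76 - 1*57 = 76 - 57 = 19)
70501/(c(-165) + k(47, -102)) = 70501/(19 + 52) = 70501/71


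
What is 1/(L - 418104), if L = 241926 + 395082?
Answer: 1/218904 ≈ 4.5682e-6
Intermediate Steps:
L = 637008
1/(L - 418104) = 1/(637008 - 418104) = 1/218904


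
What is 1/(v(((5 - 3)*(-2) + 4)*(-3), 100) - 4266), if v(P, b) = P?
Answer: -1/4266 ≈ -0.00023441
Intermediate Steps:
1/(v(((5 - 3)*(-2) + 4)*(-3), 100) - 4266) = 1/(((5 - 3)*(-2) + 4)*(-3) - 4266) = 1/((2*(-2) + 4)*(-3) - 4266) = 1/((-4 + 4)*(-3) - 4266) = 1/(0*(-3) - 4266) = 1/(0 - 4266) = 1/(-4266) = -1/4266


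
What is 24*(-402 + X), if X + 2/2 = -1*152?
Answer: -13320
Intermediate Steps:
X = -153 (X = -1 - 1*152 = -1 - 152 = -153)
24*(-402 + X) = 24*(-402 - 153) = 24*(-555) = -13320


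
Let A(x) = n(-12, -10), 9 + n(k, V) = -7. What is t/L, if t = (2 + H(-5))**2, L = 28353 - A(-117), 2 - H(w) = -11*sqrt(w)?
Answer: -589/28369 + 8*I*sqrt(5)/2579 ≈ -0.020762 + 0.0069362*I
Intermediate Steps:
n(k, V) = -16 (n(k, V) = -9 - 7 = -16)
A(x) = -16
H(w) = 2 + 11*sqrt(w) (H(w) = 2 - (-11)*sqrt(w) = 2 + 11*sqrt(w))
L = 28369 (L = 28353 - 1*(-16) = 28353 + 16 = 28369)
t = (4 + 11*I*sqrt(5))**2 (t = (2 + (2 + 11*sqrt(-5)))**2 = (2 + (2 + 11*(I*sqrt(5))))**2 = (2 + (2 + 11*I*sqrt(5)))**2 = (4 + 11*I*sqrt(5))**2 ≈ -589.0 + 196.77*I)
t/L = (-589 + 88*I*sqrt(5))/28369 = (-589 + 88*I*sqrt(5))*(1/28369) = -589/28369 + 8*I*sqrt(5)/2579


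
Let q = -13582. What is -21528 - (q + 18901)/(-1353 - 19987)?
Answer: -459402201/21340 ≈ -21528.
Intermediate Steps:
-21528 - (q + 18901)/(-1353 - 19987) = -21528 - (-13582 + 18901)/(-1353 - 19987) = -21528 - 5319/(-21340) = -21528 - 5319*(-1)/21340 = -21528 - 1*(-5319/21340) = -21528 + 5319/21340 = -459402201/21340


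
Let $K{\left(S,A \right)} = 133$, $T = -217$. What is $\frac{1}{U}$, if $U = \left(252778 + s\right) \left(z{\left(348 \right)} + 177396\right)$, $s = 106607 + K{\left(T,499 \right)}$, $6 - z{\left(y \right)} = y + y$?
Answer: $\frac{1}{63528987708} \approx 1.5741 \cdot 10^{-11}$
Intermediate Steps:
$z{\left(y \right)} = 6 - 2 y$ ($z{\left(y \right)} = 6 - \left(y + y\right) = 6 - 2 y$)
$s = 106740$ ($s = 106607 + 133 = 106740$)
$U = 63528987708$ ($U = \left(252778 + 106740\right) \left(\left(6 - 696\right) + 177396\right) = 359518 \left(\left(6 - 696\right) + 177396\right) = 359518 \left(-690 + 177396\right) = 359518 \cdot 176706 = 63528987708$)
$\frac{1}{U} = \frac{1}{63528987708}$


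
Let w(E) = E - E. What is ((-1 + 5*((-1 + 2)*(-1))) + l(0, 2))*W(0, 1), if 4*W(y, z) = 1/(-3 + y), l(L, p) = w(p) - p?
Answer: ⅔ ≈ 0.66667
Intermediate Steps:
w(E) = 0
l(L, p) = -p (l(L, p) = 0 - p = -p)
W(y, z) = 1/(4*(-3 + y))
((-1 + 5*((-1 + 2)*(-1))) + l(0, 2))*W(0, 1) = ((-1 + 5*((-1 + 2)*(-1))) - 1*2)*(1/(4*(-3 + 0))) = ((-1 + 5*(1*(-1))) - 2)*((¼)/(-3)) = ((-1 + 5*(-1)) - 2)*((¼)*(-⅓)) = ((-1 - 5) - 2)*(-1/12) = (-6 - 2)*(-1/12) = -8*(-1/12) = ⅔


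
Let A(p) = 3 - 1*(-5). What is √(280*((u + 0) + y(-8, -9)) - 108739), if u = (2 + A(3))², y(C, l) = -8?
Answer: 13*I*√491 ≈ 288.06*I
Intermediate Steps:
A(p) = 8 (A(p) = 3 + 5 = 8)
u = 100 (u = (2 + 8)² = 10² = 100)
√(280*((u + 0) + y(-8, -9)) - 108739) = √(280*((100 + 0) - 8) - 108739) = √(280*(100 - 8) - 108739) = √(280*92 - 108739) = √(25760 - 108739) = √(-82979) = 13*I*√491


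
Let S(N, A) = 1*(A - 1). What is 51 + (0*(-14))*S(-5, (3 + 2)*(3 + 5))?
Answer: 51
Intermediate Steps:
S(N, A) = -1 + A (S(N, A) = 1*(-1 + A) = -1 + A)
51 + (0*(-14))*S(-5, (3 + 2)*(3 + 5)) = 51 + (0*(-14))*(-1 + (3 + 2)*(3 + 5)) = 51 + 0*(-1 + 5*8) = 51 + 0*(-1 + 40) = 51 + 0*39 = 51 + 0 = 51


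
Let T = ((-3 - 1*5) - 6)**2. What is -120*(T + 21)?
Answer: -26040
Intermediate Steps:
T = 196 (T = ((-3 - 5) - 6)**2 = (-8 - 6)**2 = (-14)**2 = 196)
-120*(T + 21) = -120*(196 + 21) = -120*217 = -26040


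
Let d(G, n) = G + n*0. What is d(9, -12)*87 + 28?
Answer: 811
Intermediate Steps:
d(G, n) = G (d(G, n) = G + 0 = G)
d(9, -12)*87 + 28 = 9*87 + 28 = 783 + 28 = 811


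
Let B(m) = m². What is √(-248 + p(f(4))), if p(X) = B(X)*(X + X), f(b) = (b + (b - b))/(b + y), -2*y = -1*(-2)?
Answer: 2*I*√4926/9 ≈ 15.597*I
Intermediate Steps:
y = -1 (y = -(-1)*(-2)/2 = -½*2 = -1)
f(b) = b/(-1 + b) (f(b) = (b + (b - b))/(b - 1) = (b + 0)/(-1 + b) = b/(-1 + b))
p(X) = 2*X³ (p(X) = X²*(X + X) = X²*(2*X) = 2*X³)
√(-248 + p(f(4))) = √(-248 + 2*(4/(-1 + 4))³) = √(-248 + 2*(4/3)³) = √(-248 + 2*(64/27)) = √(-248 + 128/27) = √(-6568/27) = 2*I*√4926/9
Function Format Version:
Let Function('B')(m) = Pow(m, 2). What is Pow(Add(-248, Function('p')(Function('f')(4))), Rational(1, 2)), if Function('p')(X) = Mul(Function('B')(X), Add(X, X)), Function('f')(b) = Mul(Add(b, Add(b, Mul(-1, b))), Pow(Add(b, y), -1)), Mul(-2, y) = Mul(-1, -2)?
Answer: Mul(Rational(2, 9), I, Pow(4926, Rational(1, 2))) ≈ Mul(15.597, I)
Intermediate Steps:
y = -1 (y = Mul(Rational(-1, 2), Mul(-1, -2)) = Mul(Rational(-1, 2), 2) = -1)
Function('f')(b) = Mul(b, Pow(Add(-1, b), -1)) (Function('f')(b) = Mul(Add(b, Add(b, Mul(-1, b))), Pow(Add(b, -1), -1)) = Mul(Add(b, 0), Pow(Add(-1, b), -1)) = Mul(b, Pow(Add(-1, b), -1)))
Function('p')(X) = Mul(2, Pow(X, 3)) (Function('p')(X) = Mul(Pow(X, 2), Add(X, X)) = Mul(Pow(X, 2), Mul(2, X)) = Mul(2, Pow(X, 3)))
Pow(Add(-248, Function('p')(Function('f')(4))), Rational(1, 2)) = Pow(Add(-248, Mul(2, Pow(Mul(4, Pow(Add(-1, 4), -1)), 3))), Rational(1, 2)) = Pow(Add(-248, Mul(2, Pow(Mul(4, Pow(3, -1)), 3))), Rational(1, 2)) = Pow(Add(-248, Mul(2, Pow(Mul(4, Rational(1, 3)), 3))), Rational(1, 2)) = Pow(Add(-248, Mul(2, Pow(Rational(4, 3), 3))), Rational(1, 2)) = Pow(Add(-248, Mul(2, Rational(64, 27))), Rational(1, 2)) = Pow(Add(-248, Rational(128, 27)), Rational(1, 2)) = Pow(Rational(-6568, 27), Rational(1, 2)) = Mul(Rational(2, 9), I, Pow(4926, Rational(1, 2)))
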